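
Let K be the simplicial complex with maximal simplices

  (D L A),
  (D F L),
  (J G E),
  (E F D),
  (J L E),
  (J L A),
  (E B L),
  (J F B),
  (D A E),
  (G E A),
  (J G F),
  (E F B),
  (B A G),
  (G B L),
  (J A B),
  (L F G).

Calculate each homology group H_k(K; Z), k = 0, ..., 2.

We work with the vertex ordering A < B < D < E < F < G < J < L. The simplices of K, each written with vertices in increasing order, are:

  0-simplices (8): A, B, D, E, F, G, J, L
  1-simplices (24): AB, AD, AE, AG, AJ, AL, BE, BF, BG, BJ, BL, DE, DF, DL, EF, EG, EJ, EL, FG, FJ, FL, GJ, GL, JL
  2-simplices (16): ABG, ABJ, ADE, ADL, AEG, AJL, BEF, BEL, BFJ, BGL, DEF, DFL, EGJ, EJL, FGJ, FGL

so the chain groups are C_0 ≅ Z^8, C_1 ≅ Z^24, C_2 ≅ Z^16.

The boundary map ∂_1: C_1 → C_0 sends each edge [p,q] (with p < q) to q − p.
This gives a 8×24 integer matrix of rank 7; reducing to Smith normal form yields diagonal entries (1,1,1,1,1,1,1).

Boundary ∂_2: C_2 → C_1 sends each 2-simplex [p,q,r] to [q,r] − [p,r] + [p,q]. For instance
  ∂DFL = FL − DL + DF,
  ∂DEF = EF − DF + DE.
The 24×16 boundary matrix has rank 15 and Smith normal form diag(1,1,1,1,1,1,1,1,1,1,1,1,1,1,1).

Now H_k = ker ∂_k / im ∂_{k+1}, so:

  H_0: rank C_0 − rank ∂_1 = 8 − 7 = 1, and the invariant factors of ∂_1 are all 1, so H_0 = Z.
  H_1: rank ker ∂_1 − rank ∂_2 = (24 − 7) − 15 = 2, and the invariant factors of ∂_2 are all 1, so H_1 = Z^2.
  H_2: rank ker ∂_2 − rank ∂_3 = (16 − 15) − 0 = 1, and there is no ∂_3, so H_2 = Z.

H_0 = Z,  H_1 = Z^2,  H_2 = Z.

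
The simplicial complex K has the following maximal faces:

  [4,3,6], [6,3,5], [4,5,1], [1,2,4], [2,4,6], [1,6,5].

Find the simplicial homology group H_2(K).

Fix the vertex order 1 < 2 < 3 < 4 < 5 < 6 and write every simplex with vertices in increasing order. Then dim K = 2 and the simplices of K are:

  0-simplices (6): [1], [2], [3], [4], [5], [6]
  1-simplices (12): [1,2], [1,4], [1,5], [1,6], [2,4], [2,6], [3,4], [3,5], [3,6], [4,5], [4,6], [5,6]
  2-simplices (6): [1,2,4], [1,4,5], [1,5,6], [2,4,6], [3,4,6], [3,5,6]

so the chain groups are C_0 ≅ Z^6, C_1 ≅ Z^12, C_2 ≅ Z^6.

Boundary ∂_1: C_1 → C_0 maps an edge to its endpoints' difference, ∂[p,q] = q − p. For instance
  ∂[5,6] = [6] − [5].
This gives a 6×12 integer matrix of rank 5; reducing to Smith normal form yields diagonal entries (1,1,1,1,1).

Boundary ∂_2: C_2 → C_1 acts by ∂[p,q,r] = [q,r] − [p,r] + [p,q]. For instance
  ∂[1,5,6] = [5,6] − [1,6] + [1,5],
  ∂[1,2,4] = [2,4] − [1,4] + [1,2].
This gives a 12×6 integer matrix of rank 6; reducing to Smith normal form yields diagonal entries (1,1,1,1,1,1).

From H_k ≅ ker(∂_k) / im(∂_{k+1}) we obtain:

  H_2: rank ker ∂_2 − rank ∂_3 = (6 − 6) − 0 = 0, and there is no ∂_3, so H_2 ≅ 0.

(K is a triangulation of the cylinder S^1 x I.)

H_2 ≅ 0.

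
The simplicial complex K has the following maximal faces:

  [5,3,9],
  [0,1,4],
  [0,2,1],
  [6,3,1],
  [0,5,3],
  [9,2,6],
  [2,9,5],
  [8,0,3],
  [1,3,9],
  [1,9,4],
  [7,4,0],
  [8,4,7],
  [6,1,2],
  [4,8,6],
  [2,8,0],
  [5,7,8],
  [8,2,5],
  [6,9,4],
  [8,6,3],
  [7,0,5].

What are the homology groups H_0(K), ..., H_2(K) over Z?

Order the vertices as 0 < 1 < 2 < 3 < 4 < 5 < 6 < 7 < 8 < 9. Listing each simplex with vertices in this order, K has dimension 2 with simplices:

  0-simplices (10): [0], [1], [2], [3], [4], [5], [6], [7], [8], [9]
  1-simplices (30): (30 of them)
  2-simplices (20): (20 of them)

giving chain groups C_0 ≅ Z^10, C_1 ≅ Z^30, C_2 ≅ Z^20.

The boundary map ∂_1: C_1 → C_0 is given by ∂[p,q] = [q] − [p].
The 10×30 boundary matrix has rank 9 and Smith normal form diag(1,1,1,1,1,1,1,1,1).

∂_2: C_2 → C_1 sends each 2-simplex [p,q,r] to [q,r] − [p,r] + [p,q]. For instance
  ∂[2,5,8] = [5,8] − [2,8] + [2,5],
  ∂[0,1,4] = [1,4] − [0,4] + [0,1].
This gives a 30×20 integer matrix of rank 20; reducing to Smith normal form yields diagonal entries (1,1,1,1,1,1,1,1,1,1,1,1,1,1,1,1,1,1,1,2).

Computing H_k = (kernel of ∂_k) / (image of ∂_{k+1}):

  H_0: rank C_0 − rank ∂_1 = 10 − 9 = 1, and the invariant factors of ∂_1 are all 1, so H_0 = Z.
  H_1: rank ker ∂_1 − rank ∂_2 = (30 − 9) − 20 = 1, and ∂_2 has invariant factor 2 > 1, so H_1 = Z ⊕ Z/2.
  H_2: rank ker ∂_2 − rank ∂_3 = (20 − 20) − 0 = 0, and there is no ∂_3, so H_2 = 0.

H_0 = Z,  H_1 = Z ⊕ Z/2,  H_2 = 0.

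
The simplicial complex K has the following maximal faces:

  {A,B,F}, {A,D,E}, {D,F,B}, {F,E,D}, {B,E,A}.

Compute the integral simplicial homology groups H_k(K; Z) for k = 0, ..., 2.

H_0 = Z,  H_1 = Z,  H_2 = 0.

Fix the vertex order A < B < D < E < F and write every simplex with vertices in increasing order. Then dim K = 2 and the simplices of K are:

  0-simplices (5): A, B, D, E, F
  1-simplices (10): AB, AD, AE, AF, BD, BE, BF, DE, DF, EF
  2-simplices (5): ABE, ABF, ADE, BDF, DEF

giving chain groups C_0 ≅ Z^5, C_1 ≅ Z^10, C_2 ≅ Z^5.

The boundary map ∂_1: C_1 → C_0 is given by ∂[p,q] = [q] − [p]. For instance
  ∂AB = B − A.
This gives a 5×10 integer matrix of rank 4; reducing to Smith normal form yields diagonal entries (1,1,1,1).

Boundary ∂_2: C_2 → C_1 acts by ∂[p,q,r] = [q,r] − [p,r] + [p,q]. For instance
  ∂ABE = BE − AE + AB,
  ∂ABF = BF − AF + AB.
As a 10×5 matrix over Z this has rank 5, with invariant factors (1,1,1,1,1).

Computing H_k = (kernel of ∂_k) / (image of ∂_{k+1}):

  H_0: rank C_0 − rank ∂_1 = 5 − 4 = 1, and the invariant factors of ∂_1 are all 1, so H_0 = Z.
  H_1: rank ker ∂_1 − rank ∂_2 = (10 − 4) − 5 = 1, and the invariant factors of ∂_2 are all 1, so H_1 = Z.
  H_2: rank ker ∂_2 − rank ∂_3 = (5 − 5) − 0 = 0, and there is no ∂_3, so H_2 = 0.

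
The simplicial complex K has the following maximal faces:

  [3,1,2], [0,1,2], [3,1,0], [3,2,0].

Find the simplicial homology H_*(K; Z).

K has 4 vertices, 6 edges, 4 triangles.
rank ∂_0 = 0, rank ∂_1 = 3 ⇒ b_0 = 4 − 0 − 3 = 1; all invariant factors of ∂_1 are 1 so no torsion. So H_0 = Z.
rank ∂_1 = 3, rank ∂_2 = 3 ⇒ b_1 = 6 − 3 − 3 = 0; all invariant factors of ∂_2 are 1 so no torsion. So H_1 = 0.
rank ∂_2 = 3, rank ∂_3 = 0 ⇒ b_2 = 4 − 3 − 0 = 1. So H_2 = Z.

H_0 ≅ Z,  H_1 = 0,  H_2 ≅ Z.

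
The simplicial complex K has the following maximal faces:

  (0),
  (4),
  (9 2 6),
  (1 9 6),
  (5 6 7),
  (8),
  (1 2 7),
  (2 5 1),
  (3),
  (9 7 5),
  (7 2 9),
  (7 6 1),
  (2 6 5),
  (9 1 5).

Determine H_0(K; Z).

Fix the vertex order 0 < 1 < 2 < 3 < 4 < 5 < 6 < 7 < 8 < 9 and write every simplex with vertices in increasing order. Then dim K = 2 and the simplices of K are:

  0-simplices (10): [0], [1], [2], [3], [4], [5], [6], [7], [8], [9]
  1-simplices (15): [1,2], [1,5], [1,6], [1,7], [1,9], [2,5], [2,6], [2,7], [2,9], [5,6], [5,7], [5,9], [6,7], [6,9], [7,9]
  2-simplices (10): [1,2,5], [1,2,7], [1,5,9], [1,6,7], [1,6,9], [2,5,6], [2,6,9], [2,7,9], [5,6,7], [5,7,9]

giving chain groups C_0 ≅ Z^10, C_1 ≅ Z^15, C_2 ≅ Z^10.

Boundary ∂_1: C_1 → C_0 sends each edge [p,q] (with p < q) to q − p. For instance
  ∂[5,9] = [9] − [5].
As a 10×15 matrix over Z this has rank 5, with invariant factors (1,1,1,1,1).

Boundary ∂_2: C_2 → C_1 maps a triangle to the signed sum of its edges. For instance
  ∂[1,6,7] = [6,7] − [1,7] + [1,6],
  ∂[2,7,9] = [7,9] − [2,9] + [2,7].
As a 15×10 matrix over Z this has rank 10, with invariant factors (1,1,1,1,1,1,1,1,1,2).

Reading off H_k = ker ∂_k / im ∂_{k+1}:

  H_0: rank C_0 − rank ∂_1 = 10 − 5 = 5, and the invariant factors of ∂_1 are all 1, so H_0 ≅ Z^5.

H_0 = Z^5.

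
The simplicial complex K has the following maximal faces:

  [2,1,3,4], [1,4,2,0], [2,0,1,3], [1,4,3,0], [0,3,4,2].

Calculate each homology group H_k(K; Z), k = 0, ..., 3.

H_0 ≅ Z,  H_1 = 0,  H_2 = 0,  H_3 ≅ Z.

Fix the vertex order 0 < 1 < 2 < 3 < 4 and write every simplex with vertices in increasing order. Then dim K = 3 and the simplices of K are:

  0-simplices (5): [0], [1], [2], [3], [4]
  1-simplices (10): [0,1], [0,2], [0,3], [0,4], [1,2], [1,3], [1,4], [2,3], [2,4], [3,4]
  2-simplices (10): [0,1,2], [0,1,3], [0,1,4], [0,2,3], [0,2,4], [0,3,4], [1,2,3], [1,2,4], [1,3,4], [2,3,4]
  3-simplices (5): [0,1,2,3], [0,1,2,4], [0,1,3,4], [0,2,3,4], [1,2,3,4]

so the chain groups are C_0 ≅ Z^5, C_1 ≅ Z^10, C_2 ≅ Z^10, C_3 ≅ Z^5.

∂_1: C_1 → C_0 sends each edge [p,q] (with p < q) to q − p. For instance
  ∂[0,3] = [3] − [0].
The resulting 5×10 matrix has rank 4, and its Smith normal form has invariant factors (1,1,1,1).

Boundary ∂_2: C_2 → C_1 sends each 2-simplex [p,q,r] to [q,r] − [p,r] + [p,q]. For instance
  ∂[1,2,3] = [2,3] − [1,3] + [1,2],
  ∂[0,1,3] = [1,3] − [0,3] + [0,1].
The 10×10 boundary matrix has rank 6 and Smith normal form diag(1,1,1,1,1,1).

∂_3: C_3 → C_2 sends each 3-simplex σ to the alternating sum Σ_i (−1)^i (σ with its i-th vertex removed). For instance
  ∂[0,1,2,3] = [1,2,3] − [0,2,3] + [0,1,3] − [0,1,2],
  ∂[0,2,3,4] = [2,3,4] − [0,3,4] + [0,2,4] − [0,2,3].
The resulting 10×5 matrix has rank 4, and its Smith normal form has invariant factors (1,1,1,1).

From H_k ≅ ker(∂_k) / im(∂_{k+1}) we obtain:

  H_0: rank C_0 − rank ∂_1 = 5 − 4 = 1, and the invariant factors of ∂_1 are all 1, so H_0 ≅ Z.
  H_1: rank ker ∂_1 − rank ∂_2 = (10 − 4) − 6 = 0, and the invariant factors of ∂_2 are all 1, so H_1 ≅ 0.
  H_2: rank ker ∂_2 − rank ∂_3 = (10 − 6) − 4 = 0, and the invariant factors of ∂_3 are all 1, so H_2 ≅ 0.
  H_3: rank ker ∂_3 − rank ∂_4 = (5 − 4) − 0 = 1, and there is no ∂_4, so H_3 ≅ Z.

(K is a triangulation of the 3-sphere S^3.)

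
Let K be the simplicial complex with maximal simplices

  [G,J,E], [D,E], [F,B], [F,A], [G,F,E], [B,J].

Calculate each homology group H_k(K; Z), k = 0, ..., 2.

K has 7 vertices, 9 edges, 2 triangles.
rank ∂_0 = 0, rank ∂_1 = 6 ⇒ b_0 = 7 − 0 − 6 = 1; all invariant factors of ∂_1 are 1 so no torsion. So H_0 ≅ Z.
rank ∂_1 = 6, rank ∂_2 = 2 ⇒ b_1 = 9 − 6 − 2 = 1; all invariant factors of ∂_2 are 1 so no torsion. So H_1 ≅ Z.
rank ∂_2 = 2, rank ∂_3 = 0 ⇒ b_2 = 2 − 2 − 0 = 0. So H_2 ≅ 0.

H_0 ≅ Z,  H_1 ≅ Z,  H_2 = 0.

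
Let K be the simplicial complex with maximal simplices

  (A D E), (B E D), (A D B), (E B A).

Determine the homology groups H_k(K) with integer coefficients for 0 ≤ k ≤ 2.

We work with the vertex ordering A < B < D < E. The simplices of K, each written with vertices in increasing order, are:

  0-simplices (4): A, B, D, E
  1-simplices (6): AB, AD, AE, BD, BE, DE
  2-simplices (4): ABD, ABE, ADE, BDE

giving chain groups C_0 ≅ Z^4, C_1 ≅ Z^6, C_2 ≅ Z^4.

Boundary ∂_1: C_1 → C_0 sends each edge [p,q] (with p < q) to q − p. For instance
  ∂AB = B − A.
This gives a 4×6 integer matrix of rank 3; reducing to Smith normal form yields diagonal entries (1,1,1).

∂_2: C_2 → C_1 maps a triangle to the signed sum of its edges. For instance
  ∂BDE = DE − BE + BD,
  ∂ABD = BD − AD + AB.
As a 6×4 matrix over Z this has rank 3, with invariant factors (1,1,1).

From H_k ≅ ker(∂_k) / im(∂_{k+1}) we obtain:

  H_0: rank C_0 − rank ∂_1 = 4 − 3 = 1, and the invariant factors of ∂_1 are all 1, so H_0 ≅ Z.
  H_1: rank ker ∂_1 − rank ∂_2 = (6 − 3) − 3 = 0, and the invariant factors of ∂_2 are all 1, so H_1 ≅ 0.
  H_2: rank ker ∂_2 − rank ∂_3 = (4 − 3) − 0 = 1, and there is no ∂_3, so H_2 ≅ Z.

As a check, the Euler characteristic is 4 − 6 + 4 = 2, which agrees with 1 − 0 + 1 = 2.

H_0 = Z,  H_1 = 0,  H_2 = Z.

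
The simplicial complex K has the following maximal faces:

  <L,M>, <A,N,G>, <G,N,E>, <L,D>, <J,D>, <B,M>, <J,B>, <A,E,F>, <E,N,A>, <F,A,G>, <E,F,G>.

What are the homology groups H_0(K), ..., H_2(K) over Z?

Fix the vertex order A < B < D < E < F < G < J < L < M < N and write every simplex with vertices in increasing order. Then dim K = 2 and the simplices of K are:

  0-simplices (10): A, B, D, E, F, G, J, L, M, N
  1-simplices (14): AE, AF, AG, AN, BJ, BM, DJ, DL, EF, EG, EN, FG, GN, LM
  2-simplices (6): AEF, AEN, AFG, AGN, EFG, EGN

Hence C_0 ≅ Z^10, C_1 ≅ Z^14, C_2 ≅ Z^6.

Boundary ∂_1: C_1 → C_0 maps an edge to its endpoints' difference, ∂[p,q] = q − p.
This gives a 10×14 integer matrix of rank 8; reducing to Smith normal form yields diagonal entries (1,1,1,1,1,1,1,1).

Boundary ∂_2: C_2 → C_1 maps a triangle to the signed sum of its edges. For instance
  ∂EFG = FG − EG + EF,
  ∂AGN = GN − AN + AG.
The 14×6 boundary matrix has rank 5 and Smith normal form diag(1,1,1,1,1).

Reading off H_k = ker ∂_k / im ∂_{k+1}:

  H_0: rank C_0 − rank ∂_1 = 10 − 8 = 2, and the invariant factors of ∂_1 are all 1, so H_0 = Z^2.
  H_1: rank ker ∂_1 − rank ∂_2 = (14 − 8) − 5 = 1, and the invariant factors of ∂_2 are all 1, so H_1 = Z.
  H_2: rank ker ∂_2 − rank ∂_3 = (6 − 5) − 0 = 1, and there is no ∂_3, so H_2 = Z.

As a check, the Euler characteristic is 10 − 14 + 6 = 2, which agrees with 2 − 1 + 1 = 2.

H_0 = Z^2,  H_1 = Z,  H_2 = Z.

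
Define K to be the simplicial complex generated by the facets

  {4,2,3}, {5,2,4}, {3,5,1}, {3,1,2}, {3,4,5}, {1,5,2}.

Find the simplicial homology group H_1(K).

Order the vertices as 1 < 2 < 3 < 4 < 5. Listing each simplex with vertices in this order, K has dimension 2 with simplices:

  0-simplices (5): [1], [2], [3], [4], [5]
  1-simplices (9): [1,2], [1,3], [1,5], [2,3], [2,4], [2,5], [3,4], [3,5], [4,5]
  2-simplices (6): [1,2,3], [1,2,5], [1,3,5], [2,3,4], [2,4,5], [3,4,5]

giving chain groups C_0 ≅ Z^5, C_1 ≅ Z^9, C_2 ≅ Z^6.

∂_1: C_1 → C_0 maps an edge to its endpoints' difference, ∂[p,q] = q − p. For instance
  ∂[2,3] = [3] − [2].
The 5×9 boundary matrix has rank 4 and Smith normal form diag(1,1,1,1).

Boundary ∂_2: C_2 → C_1 maps a triangle to the signed sum of its edges. For instance
  ∂[2,4,5] = [4,5] − [2,5] + [2,4],
  ∂[3,4,5] = [4,5] − [3,5] + [3,4].
This gives a 9×6 integer matrix of rank 5; reducing to Smith normal form yields diagonal entries (1,1,1,1,1).

Computing H_k = (kernel of ∂_k) / (image of ∂_{k+1}):

  H_1: rank ker ∂_1 − rank ∂_2 = (9 − 4) − 5 = 0, and the invariant factors of ∂_2 are all 1, so H_1 ≅ 0.

H_1 ≅ 0.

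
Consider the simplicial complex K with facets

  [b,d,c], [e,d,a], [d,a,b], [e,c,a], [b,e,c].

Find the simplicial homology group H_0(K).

Order the vertices as a < b < c < d < e. Listing each simplex with vertices in this order, K has dimension 2 with simplices:

  0-simplices (5): a, b, c, d, e
  1-simplices (10): ab, ac, ad, ae, bc, bd, be, cd, ce, de
  2-simplices (5): abd, ace, ade, bcd, bce

Hence C_0 ≅ Z^5, C_1 ≅ Z^10, C_2 ≅ Z^5.

Boundary ∂_1: C_1 → C_0 maps an edge to its endpoints' difference, ∂[p,q] = q − p.
As a 5×10 matrix over Z this has rank 4, with invariant factors (1,1,1,1).

∂_2: C_2 → C_1 maps a triangle to the signed sum of its edges. For instance
  ∂ace = ce − ae + ac,
  ∂bcd = cd − bd + bc.
The resulting 10×5 matrix has rank 5, and its Smith normal form has invariant factors (1,1,1,1,1).

Computing H_k = (kernel of ∂_k) / (image of ∂_{k+1}):

  H_0: rank C_0 − rank ∂_1 = 5 − 4 = 1, and the invariant factors of ∂_1 are all 1, so H_0 = Z.

H_0 ≅ Z.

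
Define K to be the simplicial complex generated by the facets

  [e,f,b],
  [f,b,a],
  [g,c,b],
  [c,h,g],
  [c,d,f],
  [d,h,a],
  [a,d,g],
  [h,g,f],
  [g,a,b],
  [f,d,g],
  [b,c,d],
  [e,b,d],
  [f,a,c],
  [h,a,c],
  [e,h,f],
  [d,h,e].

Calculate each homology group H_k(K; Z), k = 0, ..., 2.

Order the vertices as a < b < c < d < e < f < g < h. Listing each simplex with vertices in this order, K has dimension 2 with simplices:

  0-simplices (8): a, b, c, d, e, f, g, h
  1-simplices (24): ab, ac, ad, af, ag, ah, bc, bd, be, bf, bg, cd, cf, cg, ch, de, df, dg, dh, ef, eh, fg, fh, gh
  2-simplices (16): abf, abg, acf, ach, adg, adh, bcd, bcg, bde, bef, cdf, cgh, deh, dfg, efh, fgh

giving chain groups C_0 ≅ Z^8, C_1 ≅ Z^24, C_2 ≅ Z^16.

∂_1: C_1 → C_0 maps an edge to its endpoints' difference, ∂[p,q] = q − p. For instance
  ∂cf = f − c.
As a 8×24 matrix over Z this has rank 7, with invariant factors (1,1,1,1,1,1,1).

Boundary ∂_2: C_2 → C_1 acts by ∂[p,q,r] = [q,r] − [p,r] + [p,q]. For instance
  ∂bcd = cd − bd + bc,
  ∂adg = dg − ag + ad.
As a 24×16 matrix over Z this has rank 15, with invariant factors (1,1,1,1,1,1,1,1,1,1,1,1,1,1,1).

Now H_k = ker ∂_k / im ∂_{k+1}, so:

  H_0: rank C_0 − rank ∂_1 = 8 − 7 = 1, and the invariant factors of ∂_1 are all 1, so H_0 ≅ Z.
  H_1: rank ker ∂_1 − rank ∂_2 = (24 − 7) − 15 = 2, and the invariant factors of ∂_2 are all 1, so H_1 ≅ Z^2.
  H_2: rank ker ∂_2 − rank ∂_3 = (16 − 15) − 0 = 1, and there is no ∂_3, so H_2 ≅ Z.

As a check, the Euler characteristic is 8 − 24 + 16 = 0, which agrees with 1 − 2 + 1 = 0.

H_0 ≅ Z,  H_1 ≅ Z^2,  H_2 ≅ Z.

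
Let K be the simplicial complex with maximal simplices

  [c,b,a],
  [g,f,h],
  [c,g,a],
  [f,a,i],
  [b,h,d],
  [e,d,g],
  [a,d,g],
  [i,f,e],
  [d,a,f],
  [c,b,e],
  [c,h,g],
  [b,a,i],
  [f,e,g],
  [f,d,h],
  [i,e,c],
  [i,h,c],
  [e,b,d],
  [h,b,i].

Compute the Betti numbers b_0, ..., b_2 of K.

We work with the vertex ordering a < b < c < d < e < f < g < h < i. The simplices of K, each written with vertices in increasing order, are:

  0-simplices (9): a, b, c, d, e, f, g, h, i
  1-simplices (27): ab, ac, ad, af, ag, ai, bc, bd, be, bh, bi, ce, cg, ch, ci, de, df, dg, dh, ef, eg, ei, fg, fh, fi, gh, hi
  2-simplices (18): abc, abi, acg, adf, adg, afi, bce, bde, bdh, bhi, cei, cgh, chi, deg, dfh, efg, efi, fgh

so the chain groups are C_0 ≅ Z^9, C_1 ≅ Z^27, C_2 ≅ Z^18.

The boundary map ∂_1: C_1 → C_0 is given by ∂[p,q] = [q] − [p]. For instance
  ∂fh = h − f.
This gives a 9×27 integer matrix of rank 8; reducing to Smith normal form yields diagonal entries (1,1,1,1,1,1,1,1).

∂_2: C_2 → C_1 maps a triangle to the signed sum of its edges. For instance
  ∂adf = df − af + ad,
  ∂abc = bc − ac + ab.
As a 27×18 matrix over Z this has rank 18, with invariant factors (1,1,1,1,1,1,1,1,1,1,1,1,1,1,1,1,1,2).

Computing H_k = (kernel of ∂_k) / (image of ∂_{k+1}):

  H_0: rank C_0 − rank ∂_1 = 9 − 8 = 1, and the invariant factors of ∂_1 are all 1, so H_0 ≅ Z.
  H_1: rank ker ∂_1 − rank ∂_2 = (27 − 8) − 18 = 1, and ∂_2 has invariant factor 2 > 1, so H_1 ≅ Z × Z/2.
  H_2: rank ker ∂_2 − rank ∂_3 = (18 − 18) − 0 = 0, and there is no ∂_3, so H_2 ≅ 0.

Hence the Betti numbers are b_0 = 1, b_1 = 1, b_2 = 0.

b_0 = 1, b_1 = 1, b_2 = 0.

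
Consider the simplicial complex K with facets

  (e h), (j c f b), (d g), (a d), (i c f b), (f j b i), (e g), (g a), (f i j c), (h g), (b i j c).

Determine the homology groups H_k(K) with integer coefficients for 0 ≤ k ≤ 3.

H_0 = Z^2,  H_1 = Z^2,  H_2 = 0,  H_3 = Z.

Fix the vertex order a < b < c < d < e < f < g < h < i < j and write every simplex with vertices in increasing order. Then dim K = 3 and the simplices of K are:

  0-simplices (10): a, b, c, d, e, f, g, h, i, j
  1-simplices (16): ad, ag, bc, bf, bi, bj, cf, ci, cj, dg, eg, eh, fi, fj, gh, ij
  2-simplices (10): bcf, bci, bcj, bfi, bfj, bij, cfi, cfj, cij, fij
  3-simplices (5): bcfi, bcfj, bcij, bfij, cfij

giving chain groups C_0 ≅ Z^10, C_1 ≅ Z^16, C_2 ≅ Z^10, C_3 ≅ Z^5.

Boundary ∂_1: C_1 → C_0 sends each edge [p,q] (with p < q) to q − p. For instance
  ∂ag = g − a.
This gives a 10×16 integer matrix of rank 8; reducing to Smith normal form yields diagonal entries (1,1,1,1,1,1,1,1).

The boundary map ∂_2: C_2 → C_1 sends each 2-simplex [p,q,r] to [q,r] − [p,r] + [p,q]. For instance
  ∂bfi = fi − bi + bf,
  ∂cij = ij − cj + ci.
This gives a 16×10 integer matrix of rank 6; reducing to Smith normal form yields diagonal entries (1,1,1,1,1,1).

The boundary map ∂_3: C_3 → C_2 sends each 3-simplex σ to the alternating sum Σ_i (−1)^i (σ with its i-th vertex removed). For instance
  ∂bcfj = cfj − bfj + bcj − bcf,
  ∂bcfi = cfi − bfi + bci − bcf.
The resulting 10×5 matrix has rank 4, and its Smith normal form has invariant factors (1,1,1,1).

Reading off H_k = ker ∂_k / im ∂_{k+1}:

  H_0: rank C_0 − rank ∂_1 = 10 − 8 = 2, and the invariant factors of ∂_1 are all 1, so H_0 = Z^2.
  H_1: rank ker ∂_1 − rank ∂_2 = (16 − 8) − 6 = 2, and the invariant factors of ∂_2 are all 1, so H_1 = Z^2.
  H_2: rank ker ∂_2 − rank ∂_3 = (10 − 6) − 4 = 0, and the invariant factors of ∂_3 are all 1, so H_2 = 0.
  H_3: rank ker ∂_3 − rank ∂_4 = (5 − 4) − 0 = 1, and there is no ∂_4, so H_3 = Z.

As a check, the Euler characteristic is 10 − 16 + 10 − 5 = -1, which agrees with 2 − 2 + 0 − 1 = -1.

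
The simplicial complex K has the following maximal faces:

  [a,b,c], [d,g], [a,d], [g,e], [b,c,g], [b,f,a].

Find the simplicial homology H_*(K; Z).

H_0 = Z,  H_1 = Z,  H_2 = 0.

Take the total order a < b < c < d < e < f < g on the vertex set. Then K (dimension 2) consists of the simplices:

  0-simplices (7): a, b, c, d, e, f, g
  1-simplices (10): ab, ac, ad, af, bc, bf, bg, cg, dg, eg
  2-simplices (3): abc, abf, bcg

giving chain groups C_0 ≅ Z^7, C_1 ≅ Z^10, C_2 ≅ Z^3.

Boundary ∂_1: C_1 → C_0 maps an edge to its endpoints' difference, ∂[p,q] = q − p.
This gives a 7×10 integer matrix of rank 6; reducing to Smith normal form yields diagonal entries (1,1,1,1,1,1).

∂_2: C_2 → C_1 maps a triangle to the signed sum of its edges. For instance
  ∂abc = bc − ac + ab,
  ∂abf = bf − af + ab.
The 10×3 boundary matrix has rank 3 and Smith normal form diag(1,1,1).

Now H_k = ker ∂_k / im ∂_{k+1}, so:

  H_0: rank C_0 − rank ∂_1 = 7 − 6 = 1, and the invariant factors of ∂_1 are all 1, so H_0 = Z.
  H_1: rank ker ∂_1 − rank ∂_2 = (10 − 6) − 3 = 1, and the invariant factors of ∂_2 are all 1, so H_1 = Z.
  H_2: rank ker ∂_2 − rank ∂_3 = (3 − 3) − 0 = 0, and there is no ∂_3, so H_2 = 0.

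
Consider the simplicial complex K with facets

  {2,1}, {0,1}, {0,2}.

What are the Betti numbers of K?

K has 3 vertices, 3 edges.
rank ∂_0 = 0, rank ∂_1 = 2 ⇒ b_0 = 3 − 0 − 2 = 1; all invariant factors of ∂_1 are 1 so no torsion. So H_0 ≅ Z.
rank ∂_1 = 2, rank ∂_2 = 0 ⇒ b_1 = 3 − 2 − 0 = 1. So H_1 ≅ Z.

b_0 = 1, b_1 = 1.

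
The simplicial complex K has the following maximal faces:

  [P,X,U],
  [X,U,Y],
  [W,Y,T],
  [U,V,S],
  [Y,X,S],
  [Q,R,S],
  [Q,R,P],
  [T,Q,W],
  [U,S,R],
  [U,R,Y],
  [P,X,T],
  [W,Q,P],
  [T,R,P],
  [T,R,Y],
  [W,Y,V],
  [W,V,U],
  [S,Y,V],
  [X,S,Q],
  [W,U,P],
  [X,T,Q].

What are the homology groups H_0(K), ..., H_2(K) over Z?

H_0 = Z,  H_1 = Z ⊕ Z/2Z,  H_2 = 0.

Fix the vertex order P < Q < R < S < T < U < V < W < X < Y and write every simplex with vertices in increasing order. Then dim K = 2 and the simplices of K are:

  0-simplices (10): P, Q, R, S, T, U, V, W, X, Y
  1-simplices (30): PQ, PR, PT, PU, PW, PX, QR, QS, QT, QW, QX, RS, RT, RU, RY, SU, SV, SX, SY, TW, TX, TY, UV, UW, UX, UY, VW, VY, WY, XY
  2-simplices (20): PQR, PQW, PRT, PTX, PUW, PUX, QRS, QSX, QTW, QTX, RSU, RTY, RUY, SUV, SVY, SXY, TWY, UVW, UXY, VWY

so the chain groups are C_0 ≅ Z^10, C_1 ≅ Z^30, C_2 ≅ Z^20.

Boundary ∂_1: C_1 → C_0 maps an edge to its endpoints' difference, ∂[p,q] = q − p. For instance
  ∂PR = R − P.
The resulting 10×30 matrix has rank 9, and its Smith normal form has invariant factors (1,1,1,1,1,1,1,1,1).

∂_2: C_2 → C_1 sends each 2-simplex [p,q,r] to [q,r] − [p,r] + [p,q]. For instance
  ∂UXY = XY − UY + UX,
  ∂QTW = TW − QW + QT.
The 30×20 boundary matrix has rank 20 and Smith normal form diag(1,1,1,1,1,1,1,1,1,1,1,1,1,1,1,1,1,1,1,2).

Now H_k = ker ∂_k / im ∂_{k+1}, so:

  H_0: rank C_0 − rank ∂_1 = 10 − 9 = 1, and the invariant factors of ∂_1 are all 1, so H_0 = Z.
  H_1: rank ker ∂_1 − rank ∂_2 = (30 − 9) − 20 = 1, and ∂_2 has invariant factor 2 > 1, so H_1 = Z ⊕ Z/2Z.
  H_2: rank ker ∂_2 − rank ∂_3 = (20 − 20) − 0 = 0, and there is no ∂_3, so H_2 = 0.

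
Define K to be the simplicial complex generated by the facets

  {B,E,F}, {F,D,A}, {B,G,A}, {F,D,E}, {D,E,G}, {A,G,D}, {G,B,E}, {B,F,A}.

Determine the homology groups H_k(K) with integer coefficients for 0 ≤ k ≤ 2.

H_0 = Z,  H_1 = 0,  H_2 = Z.

We work with the vertex ordering A < B < D < E < F < G. The simplices of K, each written with vertices in increasing order, are:

  0-simplices (6): A, B, D, E, F, G
  1-simplices (12): AB, AD, AF, AG, BE, BF, BG, DE, DF, DG, EF, EG
  2-simplices (8): ABF, ABG, ADF, ADG, BEF, BEG, DEF, DEG

Hence C_0 ≅ Z^6, C_1 ≅ Z^12, C_2 ≅ Z^8.

∂_1: C_1 → C_0 maps an edge to its endpoints' difference, ∂[p,q] = q − p.
As a 6×12 matrix over Z this has rank 5, with invariant factors (1,1,1,1,1).

∂_2: C_2 → C_1 sends each 2-simplex [p,q,r] to [q,r] − [p,r] + [p,q]. For instance
  ∂ADF = DF − AF + AD,
  ∂DEF = EF − DF + DE.
The resulting 12×8 matrix has rank 7, and its Smith normal form has invariant factors (1,1,1,1,1,1,1).

Now H_k = ker ∂_k / im ∂_{k+1}, so:

  H_0: rank C_0 − rank ∂_1 = 6 − 5 = 1, and the invariant factors of ∂_1 are all 1, so H_0 = Z.
  H_1: rank ker ∂_1 − rank ∂_2 = (12 − 5) − 7 = 0, and the invariant factors of ∂_2 are all 1, so H_1 = 0.
  H_2: rank ker ∂_2 − rank ∂_3 = (8 − 7) − 0 = 1, and there is no ∂_3, so H_2 = Z.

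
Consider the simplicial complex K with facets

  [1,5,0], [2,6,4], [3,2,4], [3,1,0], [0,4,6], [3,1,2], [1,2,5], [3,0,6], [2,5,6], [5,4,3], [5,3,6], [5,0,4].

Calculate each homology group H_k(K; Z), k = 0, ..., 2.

H_0 = Z,  H_1 = Z_2,  H_2 = 0.

Order the vertices as 0 < 1 < 2 < 3 < 4 < 5 < 6. Listing each simplex with vertices in this order, K has dimension 2 with simplices:

  0-simplices (7): [0], [1], [2], [3], [4], [5], [6]
  1-simplices (18): [0,1], [0,3], [0,4], [0,5], [0,6], [1,2], [1,3], [1,5], [2,3], [2,4], [2,5], [2,6], [3,4], [3,5], [3,6], [4,5], [4,6], [5,6]
  2-simplices (12): [0,1,3], [0,1,5], [0,3,6], [0,4,5], [0,4,6], [1,2,3], [1,2,5], [2,3,4], [2,4,6], [2,5,6], [3,4,5], [3,5,6]

Hence C_0 ≅ Z^7, C_1 ≅ Z^18, C_2 ≅ Z^12.

Boundary ∂_1: C_1 → C_0 sends each edge [p,q] (with p < q) to q − p. For instance
  ∂[0,3] = [3] − [0].
This gives a 7×18 integer matrix of rank 6; reducing to Smith normal form yields diagonal entries (1,1,1,1,1,1).

∂_2: C_2 → C_1 sends each 2-simplex [p,q,r] to [q,r] − [p,r] + [p,q]. For instance
  ∂[1,2,5] = [2,5] − [1,5] + [1,2],
  ∂[2,5,6] = [5,6] − [2,6] + [2,5].
The 18×12 boundary matrix has rank 12 and Smith normal form diag(1,1,1,1,1,1,1,1,1,1,1,2).

Now H_k = ker ∂_k / im ∂_{k+1}, so:

  H_0: rank C_0 − rank ∂_1 = 7 − 6 = 1, and the invariant factors of ∂_1 are all 1, so H_0 = Z.
  H_1: rank ker ∂_1 − rank ∂_2 = (18 − 6) − 12 = 0, and ∂_2 has invariant factor 2 > 1, so H_1 = Z_2.
  H_2: rank ker ∂_2 − rank ∂_3 = (12 − 12) − 0 = 0, and there is no ∂_3, so H_2 = 0.

As a check, the Euler characteristic is 7 − 18 + 12 = 1, which agrees with 1 − 0 + 0 = 1.
(K is a triangulation of the real projective plane RP^2.)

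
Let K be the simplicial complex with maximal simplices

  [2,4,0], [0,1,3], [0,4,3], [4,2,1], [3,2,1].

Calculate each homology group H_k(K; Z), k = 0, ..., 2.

Order the vertices as 0 < 1 < 2 < 3 < 4. Listing each simplex with vertices in this order, K has dimension 2 with simplices:

  0-simplices (5): [0], [1], [2], [3], [4]
  1-simplices (10): [0,1], [0,2], [0,3], [0,4], [1,2], [1,3], [1,4], [2,3], [2,4], [3,4]
  2-simplices (5): [0,1,3], [0,2,4], [0,3,4], [1,2,3], [1,2,4]

giving chain groups C_0 ≅ Z^5, C_1 ≅ Z^10, C_2 ≅ Z^5.

Boundary ∂_1: C_1 → C_0 sends each edge [p,q] (with p < q) to q − p.
The resulting 5×10 matrix has rank 4, and its Smith normal form has invariant factors (1,1,1,1).

The boundary map ∂_2: C_2 → C_1 maps a triangle to the signed sum of its edges. For instance
  ∂[0,3,4] = [3,4] − [0,4] + [0,3],
  ∂[0,1,3] = [1,3] − [0,3] + [0,1].
As a 10×5 matrix over Z this has rank 5, with invariant factors (1,1,1,1,1).

From H_k ≅ ker(∂_k) / im(∂_{k+1}) we obtain:

  H_0: rank C_0 − rank ∂_1 = 5 − 4 = 1, and the invariant factors of ∂_1 are all 1, so H_0 ≅ Z.
  H_1: rank ker ∂_1 − rank ∂_2 = (10 − 4) − 5 = 1, and the invariant factors of ∂_2 are all 1, so H_1 ≅ Z.
  H_2: rank ker ∂_2 − rank ∂_3 = (5 − 5) − 0 = 0, and there is no ∂_3, so H_2 ≅ 0.

As a check, the Euler characteristic is 5 − 10 + 5 = 0, which agrees with 1 − 1 + 0 = 0.

H_0 ≅ Z,  H_1 ≅ Z,  H_2 = 0.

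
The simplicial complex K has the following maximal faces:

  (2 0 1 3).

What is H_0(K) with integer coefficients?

H_0 ≅ Z.

Fix the vertex order 0 < 1 < 2 < 3 and write every simplex with vertices in increasing order. Then dim K = 3 and the simplices of K are:

  0-simplices (4): [0], [1], [2], [3]
  1-simplices (6): [0,1], [0,2], [0,3], [1,2], [1,3], [2,3]
  2-simplices (4): [0,1,2], [0,1,3], [0,2,3], [1,2,3]
  3-simplices (1): [0,1,2,3]

giving chain groups C_0 ≅ Z^4, C_1 ≅ Z^6, C_2 ≅ Z^4, C_3 ≅ Z^1.

Boundary ∂_1: C_1 → C_0 is given by ∂[p,q] = [q] − [p].
The resulting 4×6 matrix has rank 3, and its Smith normal form has invariant factors (1,1,1).

The boundary map ∂_2: C_2 → C_1 acts by ∂[p,q,r] = [q,r] − [p,r] + [p,q]. For instance
  ∂[0,2,3] = [2,3] − [0,3] + [0,2],
  ∂[0,1,2] = [1,2] − [0,2] + [0,1].
The 6×4 boundary matrix has rank 3 and Smith normal form diag(1,1,1).

Boundary ∂_3: C_3 → C_2 sends each 3-simplex σ to the alternating sum Σ_i (−1)^i (σ with its i-th vertex removed). For instance
  ∂[0,1,2,3] = [1,2,3] − [0,2,3] + [0,1,3] − [0,1,2].
As a 4×1 matrix over Z this has rank 1, with invariant factors (1).

From H_k ≅ ker(∂_k) / im(∂_{k+1}) we obtain:

  H_0: rank C_0 − rank ∂_1 = 4 − 3 = 1, and the invariant factors of ∂_1 are all 1, so H_0 ≅ Z.

(K is a triangulation of the 3-simplex.)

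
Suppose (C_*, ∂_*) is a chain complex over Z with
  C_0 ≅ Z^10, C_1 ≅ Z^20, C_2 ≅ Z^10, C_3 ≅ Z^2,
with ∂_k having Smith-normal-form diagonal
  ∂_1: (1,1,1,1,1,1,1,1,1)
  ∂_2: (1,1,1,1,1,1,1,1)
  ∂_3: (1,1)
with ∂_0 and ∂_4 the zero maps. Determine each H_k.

H_0: b_0 = 10 − 0 − 9 = 1; torsion from ∂_1 factors > 1: none. So H_0 ≅ Z.
H_1: b_1 = 20 − 9 − 8 = 3; torsion from ∂_2 factors > 1: none. So H_1 ≅ Z^3.
H_2: b_2 = 10 − 8 − 2 = 0; torsion from ∂_3 factors > 1: none. So H_2 ≅ 0.
H_3: b_3 = 2 − 2 − 0 = 0; torsion from ∂_4 factors > 1: none. So H_3 ≅ 0.

H_0 ≅ Z,  H_1 ≅ Z^3,  H_2 = 0,  H_3 = 0.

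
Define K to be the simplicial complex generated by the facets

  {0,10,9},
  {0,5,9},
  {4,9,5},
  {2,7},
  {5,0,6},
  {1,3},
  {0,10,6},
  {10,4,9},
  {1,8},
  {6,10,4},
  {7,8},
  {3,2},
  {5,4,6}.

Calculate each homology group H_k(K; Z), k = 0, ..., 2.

H_0 = Z^2,  H_1 = Z,  H_2 = Z.

Order the vertices as 0 < 1 < 2 < 3 < 4 < 5 < 6 < 7 < 8 < 9 < 10. Listing each simplex with vertices in this order, K has dimension 2 with simplices:

  0-simplices (11): [0], [1], [2], [3], [4], [5], [6], [7], [8], [9], [10]
  1-simplices (17): [0,5], [0,6], [0,9], [0,10], [1,3], [1,8], [2,3], [2,7], [4,5], [4,6], [4,9], [4,10], [5,6], [5,9], [6,10], [7,8], [9,10]
  2-simplices (8): [0,5,6], [0,5,9], [0,6,10], [0,9,10], [4,5,6], [4,5,9], [4,6,10], [4,9,10]

giving chain groups C_0 ≅ Z^11, C_1 ≅ Z^17, C_2 ≅ Z^8.

Boundary ∂_1: C_1 → C_0 maps an edge to its endpoints' difference, ∂[p,q] = q − p. For instance
  ∂[7,8] = [8] − [7].
This gives a 11×17 integer matrix of rank 9; reducing to Smith normal form yields diagonal entries (1,1,1,1,1,1,1,1,1).

Boundary ∂_2: C_2 → C_1 maps a triangle to the signed sum of its edges. For instance
  ∂[4,5,9] = [5,9] − [4,9] + [4,5],
  ∂[0,5,9] = [5,9] − [0,9] + [0,5].
The resulting 17×8 matrix has rank 7, and its Smith normal form has invariant factors (1,1,1,1,1,1,1).

Reading off H_k = ker ∂_k / im ∂_{k+1}:

  H_0: rank C_0 − rank ∂_1 = 11 − 9 = 2, and the invariant factors of ∂_1 are all 1, so H_0 ≅ Z^2.
  H_1: rank ker ∂_1 − rank ∂_2 = (17 − 9) − 7 = 1, and the invariant factors of ∂_2 are all 1, so H_1 ≅ Z.
  H_2: rank ker ∂_2 − rank ∂_3 = (8 − 7) − 0 = 1, and there is no ∂_3, so H_2 ≅ Z.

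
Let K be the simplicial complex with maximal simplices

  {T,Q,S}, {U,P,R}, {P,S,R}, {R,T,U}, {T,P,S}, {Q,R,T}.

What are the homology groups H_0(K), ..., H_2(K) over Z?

H_0 = Z,  H_1 = Z,  H_2 = 0.

We work with the vertex ordering P < Q < R < S < T < U. The simplices of K, each written with vertices in increasing order, are:

  0-simplices (6): P, Q, R, S, T, U
  1-simplices (12): PR, PS, PT, PU, QR, QS, QT, RS, RT, RU, ST, TU
  2-simplices (6): PRS, PRU, PST, QRT, QST, RTU

so the chain groups are C_0 ≅ Z^6, C_1 ≅ Z^12, C_2 ≅ Z^6.

∂_1: C_1 → C_0 maps an edge to its endpoints' difference, ∂[p,q] = q − p. For instance
  ∂TU = U − T.
The 6×12 boundary matrix has rank 5 and Smith normal form diag(1,1,1,1,1).

The boundary map ∂_2: C_2 → C_1 sends each 2-simplex [p,q,r] to [q,r] − [p,r] + [p,q]. For instance
  ∂QST = ST − QT + QS,
  ∂RTU = TU − RU + RT.
The 12×6 boundary matrix has rank 6 and Smith normal form diag(1,1,1,1,1,1).

From H_k ≅ ker(∂_k) / im(∂_{k+1}) we obtain:

  H_0: rank C_0 − rank ∂_1 = 6 − 5 = 1, and the invariant factors of ∂_1 are all 1, so H_0 ≅ Z.
  H_1: rank ker ∂_1 − rank ∂_2 = (12 − 5) − 6 = 1, and the invariant factors of ∂_2 are all 1, so H_1 ≅ Z.
  H_2: rank ker ∂_2 − rank ∂_3 = (6 − 6) − 0 = 0, and there is no ∂_3, so H_2 ≅ 0.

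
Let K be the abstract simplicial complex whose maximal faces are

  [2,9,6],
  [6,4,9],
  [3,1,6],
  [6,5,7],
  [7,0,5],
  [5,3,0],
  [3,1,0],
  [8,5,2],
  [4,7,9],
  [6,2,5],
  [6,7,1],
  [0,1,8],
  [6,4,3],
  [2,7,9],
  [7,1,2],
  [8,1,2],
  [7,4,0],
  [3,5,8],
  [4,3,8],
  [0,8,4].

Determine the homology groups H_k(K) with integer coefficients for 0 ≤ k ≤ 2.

Take the total order 0 < 1 < 2 < 3 < 4 < 5 < 6 < 7 < 8 < 9 on the vertex set. Then K (dimension 2) consists of the simplices:

  0-simplices (10): [0], [1], [2], [3], [4], [5], [6], [7], [8], [9]
  1-simplices (30): (30 of them)
  2-simplices (20): (20 of them)

Hence C_0 ≅ Z^10, C_1 ≅ Z^30, C_2 ≅ Z^20.

Boundary ∂_1: C_1 → C_0 sends each edge [p,q] (with p < q) to q − p. For instance
  ∂[6,9] = [9] − [6].
The resulting 10×30 matrix has rank 9, and its Smith normal form has invariant factors (1,1,1,1,1,1,1,1,1).

The boundary map ∂_2: C_2 → C_1 sends each 2-simplex [p,q,r] to [q,r] − [p,r] + [p,q]. For instance
  ∂[0,1,3] = [1,3] − [0,3] + [0,1],
  ∂[1,6,7] = [6,7] − [1,7] + [1,6].
The resulting 30×20 matrix has rank 20, and its Smith normal form has invariant factors (1,1,1,1,1,1,1,1,1,1,1,1,1,1,1,1,1,1,1,2).

From H_k ≅ ker(∂_k) / im(∂_{k+1}) we obtain:

  H_0: rank C_0 − rank ∂_1 = 10 − 9 = 1, and the invariant factors of ∂_1 are all 1, so H_0 = Z.
  H_1: rank ker ∂_1 − rank ∂_2 = (30 − 9) − 20 = 1, and ∂_2 has invariant factor 2 > 1, so H_1 = Z ⊕ Z/2.
  H_2: rank ker ∂_2 − rank ∂_3 = (20 − 20) − 0 = 0, and there is no ∂_3, so H_2 = 0.

As a check, the Euler characteristic is 10 − 30 + 20 = 0, which agrees with 1 − 1 + 0 = 0.

H_0 = Z,  H_1 = Z ⊕ Z/2,  H_2 = 0.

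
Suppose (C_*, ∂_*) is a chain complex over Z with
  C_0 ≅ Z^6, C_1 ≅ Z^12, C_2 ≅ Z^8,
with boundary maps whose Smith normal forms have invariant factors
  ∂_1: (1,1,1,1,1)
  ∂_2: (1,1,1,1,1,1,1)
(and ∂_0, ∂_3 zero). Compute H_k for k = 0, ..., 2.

H_0 ≅ Z,  H_1 = 0,  H_2 ≅ Z.

H_0: b_0 = 6 − 0 − 5 = 1; torsion from ∂_1 factors > 1: none. So H_0 ≅ Z.
H_1: b_1 = 12 − 5 − 7 = 0; torsion from ∂_2 factors > 1: none. So H_1 ≅ 0.
H_2: b_2 = 8 − 7 − 0 = 1; torsion from ∂_3 factors > 1: none. So H_2 ≅ Z.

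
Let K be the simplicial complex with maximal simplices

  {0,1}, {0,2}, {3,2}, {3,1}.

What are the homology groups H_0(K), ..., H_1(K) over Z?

Order the vertices as 0 < 1 < 2 < 3. Listing each simplex with vertices in this order, K has dimension 1 with simplices:

  0-simplices (4): [0], [1], [2], [3]
  1-simplices (4): [0,1], [0,2], [1,3], [2,3]

giving chain groups C_0 ≅ Z^4, C_1 ≅ Z^4.

The boundary map ∂_1: C_1 → C_0 maps an edge to its endpoints' difference, ∂[p,q] = q − p.
As a 4×4 matrix over Z this has rank 3, with invariant factors (1,1,1).

From H_k ≅ ker(∂_k) / im(∂_{k+1}) we obtain:

  H_0: rank C_0 − rank ∂_1 = 4 − 3 = 1, and the invariant factors of ∂_1 are all 1, so H_0 ≅ Z.
  H_1: rank ker ∂_1 − rank ∂_2 = (4 − 3) − 0 = 1, and there is no ∂_2, so H_1 ≅ Z.

H_0 = Z,  H_1 = Z.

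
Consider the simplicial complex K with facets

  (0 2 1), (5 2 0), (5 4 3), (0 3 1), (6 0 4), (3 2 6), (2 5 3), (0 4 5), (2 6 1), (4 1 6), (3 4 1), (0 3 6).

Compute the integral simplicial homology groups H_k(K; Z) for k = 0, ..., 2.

K has 7 vertices, 18 edges, 12 triangles.
rank ∂_0 = 0, rank ∂_1 = 6 ⇒ b_0 = 7 − 0 − 6 = 1; all invariant factors of ∂_1 are 1 so no torsion. So H_0 ≅ Z.
rank ∂_1 = 6, rank ∂_2 = 12 ⇒ b_1 = 18 − 6 − 12 = 0; ∂_2 has invariant factor(s) [2] giving torsion. So H_1 ≅ Z/2.
rank ∂_2 = 12, rank ∂_3 = 0 ⇒ b_2 = 12 − 12 − 0 = 0. So H_2 ≅ 0.

H_0 ≅ Z,  H_1 ≅ Z/2,  H_2 = 0.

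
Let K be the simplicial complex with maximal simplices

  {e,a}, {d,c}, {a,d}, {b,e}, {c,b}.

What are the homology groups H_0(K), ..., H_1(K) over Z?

Fix the vertex order a < b < c < d < e and write every simplex with vertices in increasing order. Then dim K = 1 and the simplices of K are:

  0-simplices (5): a, b, c, d, e
  1-simplices (5): ad, ae, bc, be, cd

so the chain groups are C_0 ≅ Z^5, C_1 ≅ Z^5.

The boundary map ∂_1: C_1 → C_0 maps an edge to its endpoints' difference, ∂[p,q] = q − p. For instance
  ∂ae = e − a.
The 5×5 boundary matrix has rank 4 and Smith normal form diag(1,1,1,1).

From H_k ≅ ker(∂_k) / im(∂_{k+1}) we obtain:

  H_0: rank C_0 − rank ∂_1 = 5 − 4 = 1, and the invariant factors of ∂_1 are all 1, so H_0 = Z.
  H_1: rank ker ∂_1 − rank ∂_2 = (5 − 4) − 0 = 1, and there is no ∂_2, so H_1 = Z.

As a check, the Euler characteristic is 5 − 5 = 0, which agrees with 1 − 1 = 0.

H_0 = Z,  H_1 = Z.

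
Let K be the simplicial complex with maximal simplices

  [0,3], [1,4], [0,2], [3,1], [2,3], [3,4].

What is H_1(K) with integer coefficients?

K has 5 vertices, 6 edges.
rank ∂_1 = 4, rank ∂_2 = 0 ⇒ b_1 = 6 − 4 − 0 = 2. So H_1 = Z^2.

H_1 ≅ Z^2.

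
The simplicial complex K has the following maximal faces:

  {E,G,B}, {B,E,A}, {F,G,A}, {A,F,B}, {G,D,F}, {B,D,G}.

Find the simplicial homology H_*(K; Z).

Fix the vertex order A < B < D < E < F < G and write every simplex with vertices in increasing order. Then dim K = 2 and the simplices of K are:

  0-simplices (6): A, B, D, E, F, G
  1-simplices (12): AB, AE, AF, AG, BD, BE, BF, BG, DF, DG, EG, FG
  2-simplices (6): ABE, ABF, AFG, BDG, BEG, DFG

so the chain groups are C_0 ≅ Z^6, C_1 ≅ Z^12, C_2 ≅ Z^6.

Boundary ∂_1: C_1 → C_0 is given by ∂[p,q] = [q] − [p]. For instance
  ∂DG = G − D.
The resulting 6×12 matrix has rank 5, and its Smith normal form has invariant factors (1,1,1,1,1).

∂_2: C_2 → C_1 maps a triangle to the signed sum of its edges. For instance
  ∂ABE = BE − AE + AB,
  ∂AFG = FG − AG + AF.
The resulting 12×6 matrix has rank 6, and its Smith normal form has invariant factors (1,1,1,1,1,1).

Now H_k = ker ∂_k / im ∂_{k+1}, so:

  H_0: rank C_0 − rank ∂_1 = 6 − 5 = 1, and the invariant factors of ∂_1 are all 1, so H_0 = Z.
  H_1: rank ker ∂_1 − rank ∂_2 = (12 − 5) − 6 = 1, and the invariant factors of ∂_2 are all 1, so H_1 = Z.
  H_2: rank ker ∂_2 − rank ∂_3 = (6 − 6) − 0 = 0, and there is no ∂_3, so H_2 = 0.

(K is a triangulation of the cylinder S^1 x I.)

H_0 = Z,  H_1 = Z,  H_2 = 0.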